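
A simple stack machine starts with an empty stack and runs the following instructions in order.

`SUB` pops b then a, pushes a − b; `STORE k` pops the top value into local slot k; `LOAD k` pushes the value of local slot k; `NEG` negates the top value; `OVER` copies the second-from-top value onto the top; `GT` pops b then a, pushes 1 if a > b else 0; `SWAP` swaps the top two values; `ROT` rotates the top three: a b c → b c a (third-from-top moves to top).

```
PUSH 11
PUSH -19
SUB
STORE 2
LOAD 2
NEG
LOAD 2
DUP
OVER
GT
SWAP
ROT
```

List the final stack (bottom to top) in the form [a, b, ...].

[0, 30, -30]

PUSH 11  -> 11
PUSH -19 -> 11 -19
SUB      -> 30
STORE 2  -> (empty)
LOAD 2   -> 30
NEG      -> -30
LOAD 2   -> -30 30
DUP      -> -30 30 30
OVER     -> -30 30 30 30
GT       -> -30 30 0
SWAP     -> -30 0 30
ROT      -> 0 30 -30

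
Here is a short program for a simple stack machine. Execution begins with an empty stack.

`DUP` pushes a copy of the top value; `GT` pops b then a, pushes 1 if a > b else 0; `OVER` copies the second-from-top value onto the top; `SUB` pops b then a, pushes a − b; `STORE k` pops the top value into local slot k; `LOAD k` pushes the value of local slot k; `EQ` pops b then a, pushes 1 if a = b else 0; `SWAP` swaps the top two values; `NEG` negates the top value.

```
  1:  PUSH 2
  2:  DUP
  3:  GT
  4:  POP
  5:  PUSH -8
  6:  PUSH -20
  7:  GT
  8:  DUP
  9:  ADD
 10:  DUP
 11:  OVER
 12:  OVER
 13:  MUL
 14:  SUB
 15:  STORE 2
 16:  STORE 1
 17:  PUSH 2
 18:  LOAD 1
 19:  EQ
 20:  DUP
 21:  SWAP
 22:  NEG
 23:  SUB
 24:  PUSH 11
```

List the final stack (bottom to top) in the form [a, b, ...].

PUSH 2   -> [2]
DUP      -> [2, 2]
GT       -> [0]
POP      -> []
PUSH -8  -> [-8]
PUSH -20 -> [-8, -20]
GT       -> [1]
DUP      -> [1, 1]
ADD      -> [2]
DUP      -> [2, 2]
OVER     -> [2, 2, 2]
OVER     -> [2, 2, 2, 2]
MUL      -> [2, 2, 4]
SUB      -> [2, -2]
STORE 2  -> [2]
STORE 1  -> []
PUSH 2   -> [2]
LOAD 1   -> [2, 2]
EQ       -> [1]
DUP      -> [1, 1]
SWAP     -> [1, 1]
NEG      -> [1, -1]
SUB      -> [2]
PUSH 11  -> [2, 11]

[2, 11]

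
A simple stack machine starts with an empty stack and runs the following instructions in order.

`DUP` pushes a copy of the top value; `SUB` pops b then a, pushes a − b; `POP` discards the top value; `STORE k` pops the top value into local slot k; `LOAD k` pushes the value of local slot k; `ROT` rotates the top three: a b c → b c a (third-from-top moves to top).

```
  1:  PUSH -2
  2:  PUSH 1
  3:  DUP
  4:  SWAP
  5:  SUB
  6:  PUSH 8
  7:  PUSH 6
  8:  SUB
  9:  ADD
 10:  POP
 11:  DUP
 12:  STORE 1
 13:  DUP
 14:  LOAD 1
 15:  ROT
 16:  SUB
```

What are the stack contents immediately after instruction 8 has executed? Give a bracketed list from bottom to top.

[-2, 0, 2]

PUSH -2 → -2
PUSH 1  → -2 1
DUP     → -2 1 1
SWAP    → -2 1 1
SUB     → -2 0
PUSH 8  → -2 0 8
PUSH 6  → -2 0 8 6
SUB     → -2 0 2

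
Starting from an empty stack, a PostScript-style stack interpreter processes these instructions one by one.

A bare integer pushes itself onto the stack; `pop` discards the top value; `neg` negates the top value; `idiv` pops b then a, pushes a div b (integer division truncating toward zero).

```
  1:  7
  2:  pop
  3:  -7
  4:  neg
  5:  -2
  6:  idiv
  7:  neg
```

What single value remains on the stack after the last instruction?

7     7
pop   (empty)
-7    -7
neg   7
-2    7 -2
idiv  -3
neg   3

3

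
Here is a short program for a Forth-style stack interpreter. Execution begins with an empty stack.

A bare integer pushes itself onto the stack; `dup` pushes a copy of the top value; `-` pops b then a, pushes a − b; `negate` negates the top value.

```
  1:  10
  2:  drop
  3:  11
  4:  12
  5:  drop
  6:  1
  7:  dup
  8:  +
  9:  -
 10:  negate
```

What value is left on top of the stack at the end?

-9

10     → 10
drop   → (empty)
11     → 11
12     → 11 12
drop   → 11
1      → 11 1
dup    → 11 1 1
+      → 11 2
-      → 9
negate → -9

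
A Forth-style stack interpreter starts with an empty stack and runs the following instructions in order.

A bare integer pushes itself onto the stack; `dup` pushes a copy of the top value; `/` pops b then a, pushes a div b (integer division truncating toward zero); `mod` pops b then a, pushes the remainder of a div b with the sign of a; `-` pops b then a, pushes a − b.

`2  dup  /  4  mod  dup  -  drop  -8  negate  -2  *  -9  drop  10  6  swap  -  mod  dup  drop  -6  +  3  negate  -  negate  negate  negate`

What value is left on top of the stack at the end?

3

2      -> 2
dup    -> 2 2
/      -> 1
4      -> 1 4
mod    -> 1
dup    -> 1 1
-      -> 0
drop   -> (empty)
-8     -> -8
negate -> 8
-2     -> 8 -2
*      -> -16
-9     -> -16 -9
drop   -> -16
10     -> -16 10
6      -> -16 10 6
swap   -> -16 6 10
-      -> -16 -4
mod    -> 0
dup    -> 0 0
drop   -> 0
-6     -> 0 -6
+      -> -6
3      -> -6 3
negate -> -6 -3
-      -> -3
negate -> 3
negate -> -3
negate -> 3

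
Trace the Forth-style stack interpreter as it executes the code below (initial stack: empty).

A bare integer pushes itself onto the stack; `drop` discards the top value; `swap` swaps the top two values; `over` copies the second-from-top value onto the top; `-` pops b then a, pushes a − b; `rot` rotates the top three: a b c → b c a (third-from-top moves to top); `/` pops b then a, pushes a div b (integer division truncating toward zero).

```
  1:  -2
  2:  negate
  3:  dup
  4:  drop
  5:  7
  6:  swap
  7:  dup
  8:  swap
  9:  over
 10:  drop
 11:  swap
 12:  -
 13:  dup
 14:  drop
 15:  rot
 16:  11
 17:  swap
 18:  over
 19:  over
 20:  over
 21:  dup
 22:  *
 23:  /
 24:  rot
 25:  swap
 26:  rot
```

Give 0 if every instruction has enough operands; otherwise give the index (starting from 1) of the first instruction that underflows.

-2      [-2]
negate  [2]
dup     [2, 2]
drop    [2]
7       [2, 7]
swap    [7, 2]
dup     [7, 2, 2]
swap    [7, 2, 2]
over    [7, 2, 2, 2]
drop    [7, 2, 2]
swap    [7, 2, 2]
-       [7, 0]
dup     [7, 0, 0]
drop    [7, 0]
rot  — needs 3 operands, stack has 2 → underflow

15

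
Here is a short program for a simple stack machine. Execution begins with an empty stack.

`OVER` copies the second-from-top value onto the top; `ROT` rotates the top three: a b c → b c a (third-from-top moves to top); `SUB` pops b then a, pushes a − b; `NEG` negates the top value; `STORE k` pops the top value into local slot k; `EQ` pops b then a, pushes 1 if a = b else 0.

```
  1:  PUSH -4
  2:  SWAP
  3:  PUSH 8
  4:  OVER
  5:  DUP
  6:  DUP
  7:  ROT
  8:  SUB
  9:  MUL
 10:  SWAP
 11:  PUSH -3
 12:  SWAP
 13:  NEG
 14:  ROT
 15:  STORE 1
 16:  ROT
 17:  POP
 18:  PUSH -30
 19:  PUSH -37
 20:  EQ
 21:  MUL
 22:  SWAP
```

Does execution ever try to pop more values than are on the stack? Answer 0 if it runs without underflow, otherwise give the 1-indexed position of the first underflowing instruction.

2

PUSH -4 -> [-4]
SWAP  — needs 2 operands, stack has 1 → underflow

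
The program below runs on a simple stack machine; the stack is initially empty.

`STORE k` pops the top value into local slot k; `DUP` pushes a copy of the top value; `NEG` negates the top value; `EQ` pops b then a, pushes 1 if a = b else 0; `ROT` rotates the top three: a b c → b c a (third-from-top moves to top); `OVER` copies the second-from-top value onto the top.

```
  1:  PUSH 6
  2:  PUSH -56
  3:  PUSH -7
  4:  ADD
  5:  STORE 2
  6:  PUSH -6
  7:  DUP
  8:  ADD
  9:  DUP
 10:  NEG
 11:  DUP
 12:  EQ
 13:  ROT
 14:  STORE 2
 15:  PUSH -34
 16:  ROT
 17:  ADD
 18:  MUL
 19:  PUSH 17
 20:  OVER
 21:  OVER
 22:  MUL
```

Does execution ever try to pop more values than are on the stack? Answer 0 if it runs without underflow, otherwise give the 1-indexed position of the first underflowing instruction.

0

PUSH 6   : 6
PUSH -56 : 6 -56
PUSH -7  : 6 -56 -7
ADD      : 6 -63
STORE 2  : 6
PUSH -6  : 6 -6
DUP      : 6 -6 -6
ADD      : 6 -12
DUP      : 6 -12 -12
NEG      : 6 -12 12
DUP      : 6 -12 12 12
EQ       : 6 -12 1
ROT      : -12 1 6
STORE 2  : -12 1
PUSH -34 : -12 1 -34
ROT      : 1 -34 -12
ADD      : 1 -46
MUL      : -46
PUSH 17  : -46 17
OVER     : -46 17 -46
OVER     : -46 17 -46 17
MUL      : -46 17 -782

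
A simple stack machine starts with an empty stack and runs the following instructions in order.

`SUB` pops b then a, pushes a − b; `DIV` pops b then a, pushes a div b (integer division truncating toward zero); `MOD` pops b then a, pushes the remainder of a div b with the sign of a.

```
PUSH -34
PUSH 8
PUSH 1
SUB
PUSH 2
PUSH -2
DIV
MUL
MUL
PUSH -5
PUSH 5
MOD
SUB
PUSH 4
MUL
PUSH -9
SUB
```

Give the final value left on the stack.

PUSH -34 : -34
PUSH 8   : -34 8
PUSH 1   : -34 8 1
SUB      : -34 7
PUSH 2   : -34 7 2
PUSH -2  : -34 7 2 -2
DIV      : -34 7 -1
MUL      : -34 -7
MUL      : 238
PUSH -5  : 238 -5
PUSH 5   : 238 -5 5
MOD      : 238 0
SUB      : 238
PUSH 4   : 238 4
MUL      : 952
PUSH -9  : 952 -9
SUB      : 961

961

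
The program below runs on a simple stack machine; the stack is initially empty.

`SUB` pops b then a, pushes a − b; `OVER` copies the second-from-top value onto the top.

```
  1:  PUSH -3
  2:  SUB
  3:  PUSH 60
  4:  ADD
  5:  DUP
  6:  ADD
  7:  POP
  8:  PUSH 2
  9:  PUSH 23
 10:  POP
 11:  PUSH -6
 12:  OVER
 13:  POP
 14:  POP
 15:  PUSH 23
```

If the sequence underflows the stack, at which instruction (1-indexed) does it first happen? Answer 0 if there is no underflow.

PUSH -3  [-3]
SUB  — needs 2 operands, stack has 1 → underflow

2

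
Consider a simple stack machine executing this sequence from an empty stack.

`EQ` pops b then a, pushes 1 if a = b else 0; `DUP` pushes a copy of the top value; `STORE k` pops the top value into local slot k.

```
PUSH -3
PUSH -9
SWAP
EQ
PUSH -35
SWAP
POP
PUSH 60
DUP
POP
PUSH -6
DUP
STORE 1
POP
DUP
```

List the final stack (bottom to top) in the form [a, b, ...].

[-35, 60, 60]

PUSH -3   [-3]
PUSH -9   [-3, -9]
SWAP      [-9, -3]
EQ        [0]
PUSH -35  [0, -35]
SWAP      [-35, 0]
POP       [-35]
PUSH 60   [-35, 60]
DUP       [-35, 60, 60]
POP       [-35, 60]
PUSH -6   [-35, 60, -6]
DUP       [-35, 60, -6, -6]
STORE 1   [-35, 60, -6]
POP       [-35, 60]
DUP       [-35, 60, 60]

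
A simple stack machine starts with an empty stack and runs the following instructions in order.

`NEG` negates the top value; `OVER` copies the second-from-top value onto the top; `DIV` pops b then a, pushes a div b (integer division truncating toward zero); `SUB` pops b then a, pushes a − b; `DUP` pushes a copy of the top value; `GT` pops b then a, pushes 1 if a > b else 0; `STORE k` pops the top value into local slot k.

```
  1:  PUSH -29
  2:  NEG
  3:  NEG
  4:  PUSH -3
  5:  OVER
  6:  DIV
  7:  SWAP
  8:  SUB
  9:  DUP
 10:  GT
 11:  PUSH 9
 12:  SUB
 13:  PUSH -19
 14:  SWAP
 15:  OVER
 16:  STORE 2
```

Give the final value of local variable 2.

-19

PUSH -29 : [-29]
NEG      : [29]
NEG      : [-29]
PUSH -3  : [-29, -3]
OVER     : [-29, -3, -29]
DIV      : [-29, 0]
SWAP     : [0, -29]
SUB      : [29]
DUP      : [29, 29]
GT       : [0]
PUSH 9   : [0, 9]
SUB      : [-9]
PUSH -19 : [-9, -19]
SWAP     : [-19, -9]
OVER     : [-19, -9, -19]
STORE 2  : [-19, -9]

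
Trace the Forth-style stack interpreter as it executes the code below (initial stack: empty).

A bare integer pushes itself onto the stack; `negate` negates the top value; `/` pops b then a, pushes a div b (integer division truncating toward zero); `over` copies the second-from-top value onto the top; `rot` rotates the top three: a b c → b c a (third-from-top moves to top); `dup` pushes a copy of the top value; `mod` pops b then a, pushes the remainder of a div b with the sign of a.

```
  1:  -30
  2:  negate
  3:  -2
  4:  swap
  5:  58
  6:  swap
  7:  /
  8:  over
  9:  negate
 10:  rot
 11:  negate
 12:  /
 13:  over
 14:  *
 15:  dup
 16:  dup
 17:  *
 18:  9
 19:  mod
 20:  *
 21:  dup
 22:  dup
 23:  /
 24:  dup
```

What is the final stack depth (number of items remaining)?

-30     [-30]
negate  [30]
-2      [30, -2]
swap    [-2, 30]
58      [-2, 30, 58]
swap    [-2, 58, 30]
/       [-2, 1]
over    [-2, 1, -2]
negate  [-2, 1, 2]
rot     [1, 2, -2]
negate  [1, 2, 2]
/       [1, 1]
over    [1, 1, 1]
*       [1, 1]
dup     [1, 1, 1]
dup     [1, 1, 1, 1]
*       [1, 1, 1]
9       [1, 1, 1, 9]
mod     [1, 1, 1]
*       [1, 1]
dup     [1, 1, 1]
dup     [1, 1, 1, 1]
/       [1, 1, 1]
dup     [1, 1, 1, 1]

4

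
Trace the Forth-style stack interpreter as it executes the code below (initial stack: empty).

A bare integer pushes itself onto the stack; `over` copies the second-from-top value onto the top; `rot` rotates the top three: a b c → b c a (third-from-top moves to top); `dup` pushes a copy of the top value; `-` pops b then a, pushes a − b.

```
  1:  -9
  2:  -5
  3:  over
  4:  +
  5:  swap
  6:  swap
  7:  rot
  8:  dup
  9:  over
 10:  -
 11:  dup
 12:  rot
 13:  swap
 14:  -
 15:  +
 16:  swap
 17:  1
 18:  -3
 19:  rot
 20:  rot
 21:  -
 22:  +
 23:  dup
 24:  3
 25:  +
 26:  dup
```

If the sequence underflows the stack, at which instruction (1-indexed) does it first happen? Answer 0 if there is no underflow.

-9   : -9
-5   : -9 -5
over : -9 -5 -9
+    : -9 -14
swap : -14 -9
swap : -9 -14
rot  — needs 3 operands, stack has 2 → underflow

7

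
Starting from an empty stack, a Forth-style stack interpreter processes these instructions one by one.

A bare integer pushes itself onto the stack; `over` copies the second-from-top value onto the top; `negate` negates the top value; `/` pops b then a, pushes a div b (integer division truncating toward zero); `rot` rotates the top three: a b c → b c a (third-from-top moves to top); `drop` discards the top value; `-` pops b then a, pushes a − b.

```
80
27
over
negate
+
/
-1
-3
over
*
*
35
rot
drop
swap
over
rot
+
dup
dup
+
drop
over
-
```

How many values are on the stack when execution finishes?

80      [80]
27      [80, 27]
over    [80, 27, 80]
negate  [80, 27, -80]
+       [80, -53]
/       [-1]
-1      [-1, -1]
-3      [-1, -1, -3]
over    [-1, -1, -3, -1]
*       [-1, -1, 3]
*       [-1, -3]
35      [-1, -3, 35]
rot     [-3, 35, -1]
drop    [-3, 35]
swap    [35, -3]
over    [35, -3, 35]
rot     [-3, 35, 35]
+       [-3, 70]
dup     [-3, 70, 70]
dup     [-3, 70, 70, 70]
+       [-3, 70, 140]
drop    [-3, 70]
over    [-3, 70, -3]
-       [-3, 73]

2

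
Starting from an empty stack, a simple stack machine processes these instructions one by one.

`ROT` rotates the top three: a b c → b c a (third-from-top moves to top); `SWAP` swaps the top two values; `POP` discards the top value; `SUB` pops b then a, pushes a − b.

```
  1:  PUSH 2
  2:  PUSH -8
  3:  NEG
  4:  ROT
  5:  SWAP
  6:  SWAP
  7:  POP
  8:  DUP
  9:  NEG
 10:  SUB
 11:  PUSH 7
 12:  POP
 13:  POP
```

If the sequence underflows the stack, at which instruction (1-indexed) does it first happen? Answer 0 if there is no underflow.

PUSH 2  : [2]
PUSH -8 : [2, -8]
NEG     : [2, 8]
ROT  — needs 3 operands, stack has 2 → underflow

4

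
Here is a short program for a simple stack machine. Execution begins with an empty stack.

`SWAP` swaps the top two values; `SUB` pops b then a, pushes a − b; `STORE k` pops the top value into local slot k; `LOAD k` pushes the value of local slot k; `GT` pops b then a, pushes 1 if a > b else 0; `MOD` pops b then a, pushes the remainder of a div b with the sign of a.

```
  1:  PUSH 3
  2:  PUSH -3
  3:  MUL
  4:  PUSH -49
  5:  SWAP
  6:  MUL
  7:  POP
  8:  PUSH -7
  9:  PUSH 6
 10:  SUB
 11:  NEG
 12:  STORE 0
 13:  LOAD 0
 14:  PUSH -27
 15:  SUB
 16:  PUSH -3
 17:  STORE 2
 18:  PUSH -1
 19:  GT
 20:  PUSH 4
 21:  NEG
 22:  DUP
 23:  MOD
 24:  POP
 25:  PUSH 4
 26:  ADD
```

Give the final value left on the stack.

PUSH 3   -> 3
PUSH -3  -> 3 -3
MUL      -> -9
PUSH -49 -> -9 -49
SWAP     -> -49 -9
MUL      -> 441
POP      -> (empty)
PUSH -7  -> -7
PUSH 6   -> -7 6
SUB      -> -13
NEG      -> 13
STORE 0  -> (empty)
LOAD 0   -> 13
PUSH -27 -> 13 -27
SUB      -> 40
PUSH -3  -> 40 -3
STORE 2  -> 40
PUSH -1  -> 40 -1
GT       -> 1
PUSH 4   -> 1 4
NEG      -> 1 -4
DUP      -> 1 -4 -4
MOD      -> 1 0
POP      -> 1
PUSH 4   -> 1 4
ADD      -> 5

5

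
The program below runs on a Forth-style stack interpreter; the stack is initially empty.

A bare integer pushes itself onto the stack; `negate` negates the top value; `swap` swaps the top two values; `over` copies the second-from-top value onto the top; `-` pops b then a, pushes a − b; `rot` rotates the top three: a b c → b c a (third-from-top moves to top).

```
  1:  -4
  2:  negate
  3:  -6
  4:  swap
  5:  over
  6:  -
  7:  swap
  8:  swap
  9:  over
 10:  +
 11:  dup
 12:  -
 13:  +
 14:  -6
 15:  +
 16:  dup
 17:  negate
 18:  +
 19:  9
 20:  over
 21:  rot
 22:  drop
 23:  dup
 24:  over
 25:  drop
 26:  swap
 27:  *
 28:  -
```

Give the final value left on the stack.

9

-4     : [-4]
negate : [4]
-6     : [4, -6]
swap   : [-6, 4]
over   : [-6, 4, -6]
-      : [-6, 10]
swap   : [10, -6]
swap   : [-6, 10]
over   : [-6, 10, -6]
+      : [-6, 4]
dup    : [-6, 4, 4]
-      : [-6, 0]
+      : [-6]
-6     : [-6, -6]
+      : [-12]
dup    : [-12, -12]
negate : [-12, 12]
+      : [0]
9      : [0, 9]
over   : [0, 9, 0]
rot    : [9, 0, 0]
drop   : [9, 0]
dup    : [9, 0, 0]
over   : [9, 0, 0, 0]
drop   : [9, 0, 0]
swap   : [9, 0, 0]
*      : [9, 0]
-      : [9]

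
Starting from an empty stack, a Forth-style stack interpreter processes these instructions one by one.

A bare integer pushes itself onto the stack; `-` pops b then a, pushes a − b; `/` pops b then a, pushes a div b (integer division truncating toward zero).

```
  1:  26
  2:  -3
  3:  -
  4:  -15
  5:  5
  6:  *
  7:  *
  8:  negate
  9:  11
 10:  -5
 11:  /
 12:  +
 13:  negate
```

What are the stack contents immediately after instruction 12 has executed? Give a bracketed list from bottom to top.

26     → [26]
-3     → [26, -3]
-      → [29]
-15    → [29, -15]
5      → [29, -15, 5]
*      → [29, -75]
*      → [-2175]
negate → [2175]
11     → [2175, 11]
-5     → [2175, 11, -5]
/      → [2175, -2]
+      → [2173]

[2173]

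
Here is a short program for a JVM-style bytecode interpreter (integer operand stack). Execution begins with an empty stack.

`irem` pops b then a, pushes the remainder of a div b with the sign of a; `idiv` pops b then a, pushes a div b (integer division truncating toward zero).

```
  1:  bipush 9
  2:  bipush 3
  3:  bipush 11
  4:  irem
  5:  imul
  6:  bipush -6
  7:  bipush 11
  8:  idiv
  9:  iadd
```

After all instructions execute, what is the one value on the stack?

27

bipush 9  : 9
bipush 3  : 9 3
bipush 11 : 9 3 11
irem      : 9 3
imul      : 27
bipush -6 : 27 -6
bipush 11 : 27 -6 11
idiv      : 27 0
iadd      : 27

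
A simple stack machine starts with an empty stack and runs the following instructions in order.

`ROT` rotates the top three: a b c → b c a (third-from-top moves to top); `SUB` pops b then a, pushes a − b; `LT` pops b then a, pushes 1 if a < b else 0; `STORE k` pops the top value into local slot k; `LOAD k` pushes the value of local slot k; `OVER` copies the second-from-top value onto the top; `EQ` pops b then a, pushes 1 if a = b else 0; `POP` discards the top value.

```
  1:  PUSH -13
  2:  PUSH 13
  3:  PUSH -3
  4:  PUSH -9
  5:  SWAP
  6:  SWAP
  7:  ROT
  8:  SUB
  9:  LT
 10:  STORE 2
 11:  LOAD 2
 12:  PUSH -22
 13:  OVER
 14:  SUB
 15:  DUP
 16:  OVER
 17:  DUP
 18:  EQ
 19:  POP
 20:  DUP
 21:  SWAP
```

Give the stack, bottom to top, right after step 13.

[-13, 0, -22, 0]

PUSH -13 -> -13
PUSH 13  -> -13 13
PUSH -3  -> -13 13 -3
PUSH -9  -> -13 13 -3 -9
SWAP     -> -13 13 -9 -3
SWAP     -> -13 13 -3 -9
ROT      -> -13 -3 -9 13
SUB      -> -13 -3 -22
LT       -> -13 0
STORE 2  -> -13
LOAD 2   -> -13 0
PUSH -22 -> -13 0 -22
OVER     -> -13 0 -22 0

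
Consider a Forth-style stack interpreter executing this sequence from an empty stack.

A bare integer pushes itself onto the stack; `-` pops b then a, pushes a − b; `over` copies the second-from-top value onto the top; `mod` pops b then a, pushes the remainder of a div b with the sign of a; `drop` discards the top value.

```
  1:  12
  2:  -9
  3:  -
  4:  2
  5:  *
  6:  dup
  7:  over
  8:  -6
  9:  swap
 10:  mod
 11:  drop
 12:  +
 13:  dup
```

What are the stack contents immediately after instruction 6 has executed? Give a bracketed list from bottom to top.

12  : [12]
-9  : [12, -9]
-   : [21]
2   : [21, 2]
*   : [42]
dup : [42, 42]

[42, 42]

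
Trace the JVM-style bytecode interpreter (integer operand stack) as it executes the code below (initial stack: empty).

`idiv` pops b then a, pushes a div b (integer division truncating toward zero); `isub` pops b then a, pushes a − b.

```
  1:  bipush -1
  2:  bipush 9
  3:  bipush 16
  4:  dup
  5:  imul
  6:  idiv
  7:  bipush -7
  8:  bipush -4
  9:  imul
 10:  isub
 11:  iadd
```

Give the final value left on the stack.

-29

bipush -1 → [-1]
bipush 9  → [-1, 9]
bipush 16 → [-1, 9, 16]
dup       → [-1, 9, 16, 16]
imul      → [-1, 9, 256]
idiv      → [-1, 0]
bipush -7 → [-1, 0, -7]
bipush -4 → [-1, 0, -7, -4]
imul      → [-1, 0, 28]
isub      → [-1, -28]
iadd      → [-29]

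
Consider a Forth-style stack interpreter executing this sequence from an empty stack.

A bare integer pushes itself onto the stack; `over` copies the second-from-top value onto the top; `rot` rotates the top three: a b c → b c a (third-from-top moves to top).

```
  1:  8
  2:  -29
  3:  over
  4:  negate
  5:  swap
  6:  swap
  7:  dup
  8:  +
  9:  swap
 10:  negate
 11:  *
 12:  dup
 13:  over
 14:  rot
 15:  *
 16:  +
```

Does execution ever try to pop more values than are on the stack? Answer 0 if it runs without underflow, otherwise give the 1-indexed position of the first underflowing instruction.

8      -> [8]
-29    -> [8, -29]
over   -> [8, -29, 8]
negate -> [8, -29, -8]
swap   -> [8, -8, -29]
swap   -> [8, -29, -8]
dup    -> [8, -29, -8, -8]
+      -> [8, -29, -16]
swap   -> [8, -16, -29]
negate -> [8, -16, 29]
*      -> [8, -464]
dup    -> [8, -464, -464]
over   -> [8, -464, -464, -464]
rot    -> [8, -464, -464, -464]
*      -> [8, -464, 215296]
+      -> [8, 214832]

0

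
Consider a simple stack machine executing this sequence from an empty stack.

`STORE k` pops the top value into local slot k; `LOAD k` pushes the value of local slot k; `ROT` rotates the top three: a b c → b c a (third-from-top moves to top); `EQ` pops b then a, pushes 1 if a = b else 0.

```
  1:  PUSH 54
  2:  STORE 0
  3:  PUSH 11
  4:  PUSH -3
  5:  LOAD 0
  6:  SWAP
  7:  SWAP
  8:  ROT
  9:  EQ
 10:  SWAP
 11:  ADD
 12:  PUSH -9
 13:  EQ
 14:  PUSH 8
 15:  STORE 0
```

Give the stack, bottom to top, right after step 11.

[-3]

PUSH 54  [54]
STORE 0  []
PUSH 11  [11]
PUSH -3  [11, -3]
LOAD 0   [11, -3, 54]
SWAP     [11, 54, -3]
SWAP     [11, -3, 54]
ROT      [-3, 54, 11]
EQ       [-3, 0]
SWAP     [0, -3]
ADD      [-3]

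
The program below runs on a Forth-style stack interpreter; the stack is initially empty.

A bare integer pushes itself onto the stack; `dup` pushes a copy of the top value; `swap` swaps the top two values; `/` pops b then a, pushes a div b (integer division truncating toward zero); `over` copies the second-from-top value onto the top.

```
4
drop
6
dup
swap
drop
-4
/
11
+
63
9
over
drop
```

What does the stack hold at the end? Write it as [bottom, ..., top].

4    -> 4
drop -> (empty)
6    -> 6
dup  -> 6 6
swap -> 6 6
drop -> 6
-4   -> 6 -4
/    -> -1
11   -> -1 11
+    -> 10
63   -> 10 63
9    -> 10 63 9
over -> 10 63 9 63
drop -> 10 63 9

[10, 63, 9]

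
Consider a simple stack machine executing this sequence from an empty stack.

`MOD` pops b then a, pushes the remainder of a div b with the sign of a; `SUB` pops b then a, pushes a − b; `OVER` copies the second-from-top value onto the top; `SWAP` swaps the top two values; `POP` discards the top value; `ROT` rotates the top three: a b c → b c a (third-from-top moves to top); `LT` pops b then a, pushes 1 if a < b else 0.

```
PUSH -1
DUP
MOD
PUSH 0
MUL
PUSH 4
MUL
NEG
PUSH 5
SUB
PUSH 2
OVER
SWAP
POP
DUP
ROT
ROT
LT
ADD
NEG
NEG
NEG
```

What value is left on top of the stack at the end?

5

PUSH -1 : [-1]
DUP     : [-1, -1]
MOD     : [0]
PUSH 0  : [0, 0]
MUL     : [0]
PUSH 4  : [0, 4]
MUL     : [0]
NEG     : [0]
PUSH 5  : [0, 5]
SUB     : [-5]
PUSH 2  : [-5, 2]
OVER    : [-5, 2, -5]
SWAP    : [-5, -5, 2]
POP     : [-5, -5]
DUP     : [-5, -5, -5]
ROT     : [-5, -5, -5]
ROT     : [-5, -5, -5]
LT      : [-5, 0]
ADD     : [-5]
NEG     : [5]
NEG     : [-5]
NEG     : [5]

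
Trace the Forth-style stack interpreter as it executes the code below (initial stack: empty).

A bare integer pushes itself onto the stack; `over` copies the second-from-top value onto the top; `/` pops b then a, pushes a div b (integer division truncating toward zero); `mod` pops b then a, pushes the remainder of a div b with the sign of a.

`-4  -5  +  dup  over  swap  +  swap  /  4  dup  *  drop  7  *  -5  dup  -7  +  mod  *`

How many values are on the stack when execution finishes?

-4    [-4]
-5    [-4, -5]
+     [-9]
dup   [-9, -9]
over  [-9, -9, -9]
swap  [-9, -9, -9]
+     [-9, -18]
swap  [-18, -9]
/     [2]
4     [2, 4]
dup   [2, 4, 4]
*     [2, 16]
drop  [2]
7     [2, 7]
*     [14]
-5    [14, -5]
dup   [14, -5, -5]
-7    [14, -5, -5, -7]
+     [14, -5, -12]
mod   [14, -5]
*     [-70]

1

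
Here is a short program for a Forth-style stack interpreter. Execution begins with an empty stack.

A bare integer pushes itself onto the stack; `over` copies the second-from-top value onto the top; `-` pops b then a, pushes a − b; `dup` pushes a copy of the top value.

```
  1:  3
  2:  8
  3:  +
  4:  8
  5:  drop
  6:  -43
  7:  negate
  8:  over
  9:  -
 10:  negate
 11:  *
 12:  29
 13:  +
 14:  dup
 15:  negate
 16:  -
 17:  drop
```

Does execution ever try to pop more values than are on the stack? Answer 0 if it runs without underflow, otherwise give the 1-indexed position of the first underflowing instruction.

3      -> [3]
8      -> [3, 8]
+      -> [11]
8      -> [11, 8]
drop   -> [11]
-43    -> [11, -43]
negate -> [11, 43]
over   -> [11, 43, 11]
-      -> [11, 32]
negate -> [11, -32]
*      -> [-352]
29     -> [-352, 29]
+      -> [-323]
dup    -> [-323, -323]
negate -> [-323, 323]
-      -> [-646]
drop   -> []

0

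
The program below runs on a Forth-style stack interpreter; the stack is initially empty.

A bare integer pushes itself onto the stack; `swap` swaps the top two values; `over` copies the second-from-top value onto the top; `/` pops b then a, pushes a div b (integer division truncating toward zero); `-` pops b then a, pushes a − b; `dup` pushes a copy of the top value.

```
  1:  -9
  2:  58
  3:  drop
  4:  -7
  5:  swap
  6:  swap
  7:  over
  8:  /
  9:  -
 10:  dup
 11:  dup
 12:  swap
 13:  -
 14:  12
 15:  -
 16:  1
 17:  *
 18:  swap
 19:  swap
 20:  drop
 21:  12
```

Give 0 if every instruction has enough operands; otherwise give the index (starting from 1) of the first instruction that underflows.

0

-9   -> [-9]
58   -> [-9, 58]
drop -> [-9]
-7   -> [-9, -7]
swap -> [-7, -9]
swap -> [-9, -7]
over -> [-9, -7, -9]
/    -> [-9, 0]
-    -> [-9]
dup  -> [-9, -9]
dup  -> [-9, -9, -9]
swap -> [-9, -9, -9]
-    -> [-9, 0]
12   -> [-9, 0, 12]
-    -> [-9, -12]
1    -> [-9, -12, 1]
*    -> [-9, -12]
swap -> [-12, -9]
swap -> [-9, -12]
drop -> [-9]
12   -> [-9, 12]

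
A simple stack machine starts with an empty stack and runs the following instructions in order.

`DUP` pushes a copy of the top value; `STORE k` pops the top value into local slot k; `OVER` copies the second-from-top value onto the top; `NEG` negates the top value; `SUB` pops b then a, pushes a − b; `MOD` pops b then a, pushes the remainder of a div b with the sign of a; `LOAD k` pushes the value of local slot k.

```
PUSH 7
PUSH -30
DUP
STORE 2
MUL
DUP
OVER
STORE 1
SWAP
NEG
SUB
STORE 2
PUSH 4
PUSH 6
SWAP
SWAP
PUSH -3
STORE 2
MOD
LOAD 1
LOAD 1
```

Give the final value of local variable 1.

-210

PUSH 7    7
PUSH -30  7 -30
DUP       7 -30 -30
STORE 2   7 -30
MUL       -210
DUP       -210 -210
OVER      -210 -210 -210
STORE 1   -210 -210
SWAP      -210 -210
NEG       -210 210
SUB       -420
STORE 2   (empty)
PUSH 4    4
PUSH 6    4 6
SWAP      6 4
SWAP      4 6
PUSH -3   4 6 -3
STORE 2   4 6
MOD       4
LOAD 1    4 -210
LOAD 1    4 -210 -210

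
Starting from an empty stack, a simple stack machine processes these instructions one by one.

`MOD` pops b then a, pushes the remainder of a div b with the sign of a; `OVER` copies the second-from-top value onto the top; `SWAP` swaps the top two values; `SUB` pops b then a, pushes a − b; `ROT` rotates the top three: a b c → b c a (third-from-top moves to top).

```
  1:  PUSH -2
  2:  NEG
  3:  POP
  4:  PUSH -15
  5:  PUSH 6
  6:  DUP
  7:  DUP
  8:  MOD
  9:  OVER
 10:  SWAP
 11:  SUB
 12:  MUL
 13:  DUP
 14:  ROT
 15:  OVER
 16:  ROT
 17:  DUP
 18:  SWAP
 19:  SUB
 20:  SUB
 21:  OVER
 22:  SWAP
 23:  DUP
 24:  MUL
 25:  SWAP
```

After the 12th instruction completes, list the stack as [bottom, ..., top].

[-15, 36]

PUSH -2   -2
NEG       2
POP       (empty)
PUSH -15  -15
PUSH 6    -15 6
DUP       -15 6 6
DUP       -15 6 6 6
MOD       -15 6 0
OVER      -15 6 0 6
SWAP      -15 6 6 0
SUB       -15 6 6
MUL       -15 36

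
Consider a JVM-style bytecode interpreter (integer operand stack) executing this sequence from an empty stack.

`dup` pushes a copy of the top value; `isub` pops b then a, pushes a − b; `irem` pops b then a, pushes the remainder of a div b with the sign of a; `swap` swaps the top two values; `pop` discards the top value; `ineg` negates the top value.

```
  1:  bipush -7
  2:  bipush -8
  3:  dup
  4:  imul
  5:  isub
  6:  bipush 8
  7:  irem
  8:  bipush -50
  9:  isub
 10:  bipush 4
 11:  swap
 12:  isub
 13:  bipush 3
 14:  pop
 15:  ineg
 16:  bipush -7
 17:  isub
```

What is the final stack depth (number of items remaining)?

1

bipush -7  → [-7]
bipush -8  → [-7, -8]
dup        → [-7, -8, -8]
imul       → [-7, 64]
isub       → [-71]
bipush 8   → [-71, 8]
irem       → [-7]
bipush -50 → [-7, -50]
isub       → [43]
bipush 4   → [43, 4]
swap       → [4, 43]
isub       → [-39]
bipush 3   → [-39, 3]
pop        → [-39]
ineg       → [39]
bipush -7  → [39, -7]
isub       → [46]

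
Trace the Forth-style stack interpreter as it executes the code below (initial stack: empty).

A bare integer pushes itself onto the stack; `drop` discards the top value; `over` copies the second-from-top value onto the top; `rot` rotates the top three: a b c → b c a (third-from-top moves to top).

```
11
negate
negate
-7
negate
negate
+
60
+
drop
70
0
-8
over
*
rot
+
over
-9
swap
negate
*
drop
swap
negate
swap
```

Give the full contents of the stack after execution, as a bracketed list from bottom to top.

11     → 11
negate → -11
negate → 11
-7     → 11 -7
negate → 11 7
negate → 11 -7
+      → 4
60     → 4 60
+      → 64
drop   → (empty)
70     → 70
0      → 70 0
-8     → 70 0 -8
over   → 70 0 -8 0
*      → 70 0 0
rot    → 0 0 70
+      → 0 70
over   → 0 70 0
-9     → 0 70 0 -9
swap   → 0 70 -9 0
negate → 0 70 -9 0
*      → 0 70 0
drop   → 0 70
swap   → 70 0
negate → 70 0
swap   → 0 70

[0, 70]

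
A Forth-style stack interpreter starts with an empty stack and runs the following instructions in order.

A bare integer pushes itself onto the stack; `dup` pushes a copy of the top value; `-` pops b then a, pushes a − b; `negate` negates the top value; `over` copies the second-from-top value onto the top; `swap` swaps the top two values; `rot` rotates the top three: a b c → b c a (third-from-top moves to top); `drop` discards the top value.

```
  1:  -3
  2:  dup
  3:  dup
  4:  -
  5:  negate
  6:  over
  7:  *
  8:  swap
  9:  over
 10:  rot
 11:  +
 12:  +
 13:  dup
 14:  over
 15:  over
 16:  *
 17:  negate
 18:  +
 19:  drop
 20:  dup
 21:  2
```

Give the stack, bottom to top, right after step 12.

[-3]

-3     -> [-3]
dup    -> [-3, -3]
dup    -> [-3, -3, -3]
-      -> [-3, 0]
negate -> [-3, 0]
over   -> [-3, 0, -3]
*      -> [-3, 0]
swap   -> [0, -3]
over   -> [0, -3, 0]
rot    -> [-3, 0, 0]
+      -> [-3, 0]
+      -> [-3]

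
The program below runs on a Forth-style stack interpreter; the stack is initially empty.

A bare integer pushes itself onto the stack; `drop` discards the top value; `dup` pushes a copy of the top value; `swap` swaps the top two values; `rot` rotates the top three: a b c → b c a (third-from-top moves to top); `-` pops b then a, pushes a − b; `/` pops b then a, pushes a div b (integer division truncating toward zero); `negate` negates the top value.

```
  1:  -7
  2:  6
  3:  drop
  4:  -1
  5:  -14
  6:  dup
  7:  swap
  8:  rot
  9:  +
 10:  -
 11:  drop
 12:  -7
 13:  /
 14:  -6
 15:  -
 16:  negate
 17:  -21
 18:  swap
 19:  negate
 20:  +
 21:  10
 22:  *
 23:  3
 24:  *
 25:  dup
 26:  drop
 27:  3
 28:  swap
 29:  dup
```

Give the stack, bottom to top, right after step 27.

[-420, 3]

-7     : -7
6      : -7 6
drop   : -7
-1     : -7 -1
-14    : -7 -1 -14
dup    : -7 -1 -14 -14
swap   : -7 -1 -14 -14
rot    : -7 -14 -14 -1
+      : -7 -14 -15
-      : -7 1
drop   : -7
-7     : -7 -7
/      : 1
-6     : 1 -6
-      : 7
negate : -7
-21    : -7 -21
swap   : -21 -7
negate : -21 7
+      : -14
10     : -14 10
*      : -140
3      : -140 3
*      : -420
dup    : -420 -420
drop   : -420
3      : -420 3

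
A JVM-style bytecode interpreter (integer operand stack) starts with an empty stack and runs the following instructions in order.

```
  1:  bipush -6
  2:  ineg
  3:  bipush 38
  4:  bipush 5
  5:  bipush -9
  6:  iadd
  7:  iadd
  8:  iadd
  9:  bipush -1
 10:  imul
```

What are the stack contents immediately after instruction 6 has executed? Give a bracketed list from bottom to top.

bipush -6  -6
ineg       6
bipush 38  6 38
bipush 5   6 38 5
bipush -9  6 38 5 -9
iadd       6 38 -4

[6, 38, -4]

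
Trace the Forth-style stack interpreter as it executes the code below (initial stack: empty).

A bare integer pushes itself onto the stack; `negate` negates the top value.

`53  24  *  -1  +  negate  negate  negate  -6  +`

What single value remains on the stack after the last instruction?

53     : [53]
24     : [53, 24]
*      : [1272]
-1     : [1272, -1]
+      : [1271]
negate : [-1271]
negate : [1271]
negate : [-1271]
-6     : [-1271, -6]
+      : [-1277]

-1277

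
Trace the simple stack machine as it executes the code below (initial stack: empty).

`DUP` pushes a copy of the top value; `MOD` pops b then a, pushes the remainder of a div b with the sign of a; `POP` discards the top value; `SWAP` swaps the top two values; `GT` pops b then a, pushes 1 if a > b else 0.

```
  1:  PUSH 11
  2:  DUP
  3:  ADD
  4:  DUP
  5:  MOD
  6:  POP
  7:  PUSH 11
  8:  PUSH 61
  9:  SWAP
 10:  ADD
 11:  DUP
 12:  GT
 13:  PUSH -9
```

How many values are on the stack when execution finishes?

2

PUSH 11  [11]
DUP      [11, 11]
ADD      [22]
DUP      [22, 22]
MOD      [0]
POP      []
PUSH 11  [11]
PUSH 61  [11, 61]
SWAP     [61, 11]
ADD      [72]
DUP      [72, 72]
GT       [0]
PUSH -9  [0, -9]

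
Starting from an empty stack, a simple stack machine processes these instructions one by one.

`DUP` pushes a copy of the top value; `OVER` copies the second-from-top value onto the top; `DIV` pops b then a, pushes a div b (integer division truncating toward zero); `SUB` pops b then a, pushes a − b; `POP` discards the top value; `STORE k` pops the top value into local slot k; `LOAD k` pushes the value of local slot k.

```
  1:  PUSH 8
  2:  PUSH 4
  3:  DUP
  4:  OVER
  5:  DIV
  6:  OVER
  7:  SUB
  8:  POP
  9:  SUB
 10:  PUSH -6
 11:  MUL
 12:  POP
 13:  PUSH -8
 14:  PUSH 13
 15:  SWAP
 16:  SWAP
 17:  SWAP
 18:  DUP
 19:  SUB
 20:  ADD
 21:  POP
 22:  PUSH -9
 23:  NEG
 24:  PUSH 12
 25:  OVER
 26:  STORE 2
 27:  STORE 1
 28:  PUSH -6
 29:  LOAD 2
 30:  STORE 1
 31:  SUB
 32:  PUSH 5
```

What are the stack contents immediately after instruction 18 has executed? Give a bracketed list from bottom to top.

PUSH 8  → 8
PUSH 4  → 8 4
DUP     → 8 4 4
OVER    → 8 4 4 4
DIV     → 8 4 1
OVER    → 8 4 1 4
SUB     → 8 4 -3
POP     → 8 4
SUB     → 4
PUSH -6 → 4 -6
MUL     → -24
POP     → (empty)
PUSH -8 → -8
PUSH 13 → -8 13
SWAP    → 13 -8
SWAP    → -8 13
SWAP    → 13 -8
DUP     → 13 -8 -8

[13, -8, -8]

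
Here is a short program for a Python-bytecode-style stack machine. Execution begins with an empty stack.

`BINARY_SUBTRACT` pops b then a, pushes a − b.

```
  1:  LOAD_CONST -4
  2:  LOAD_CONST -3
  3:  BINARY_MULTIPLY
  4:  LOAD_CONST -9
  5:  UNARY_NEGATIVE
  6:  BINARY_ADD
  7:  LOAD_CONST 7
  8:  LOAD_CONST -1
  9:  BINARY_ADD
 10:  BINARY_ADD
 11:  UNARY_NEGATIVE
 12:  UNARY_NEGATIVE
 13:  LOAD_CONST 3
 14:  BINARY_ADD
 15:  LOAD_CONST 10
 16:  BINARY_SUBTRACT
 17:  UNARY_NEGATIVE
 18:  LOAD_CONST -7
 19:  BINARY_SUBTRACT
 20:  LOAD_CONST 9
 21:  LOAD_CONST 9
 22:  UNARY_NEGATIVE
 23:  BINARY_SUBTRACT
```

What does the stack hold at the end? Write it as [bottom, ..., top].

[-13, 18]

LOAD_CONST -4   → -4
LOAD_CONST -3   → -4 -3
BINARY_MULTIPLY → 12
LOAD_CONST -9   → 12 -9
UNARY_NEGATIVE  → 12 9
BINARY_ADD      → 21
LOAD_CONST 7    → 21 7
LOAD_CONST -1   → 21 7 -1
BINARY_ADD      → 21 6
BINARY_ADD      → 27
UNARY_NEGATIVE  → -27
UNARY_NEGATIVE  → 27
LOAD_CONST 3    → 27 3
BINARY_ADD      → 30
LOAD_CONST 10   → 30 10
BINARY_SUBTRACT → 20
UNARY_NEGATIVE  → -20
LOAD_CONST -7   → -20 -7
BINARY_SUBTRACT → -13
LOAD_CONST 9    → -13 9
LOAD_CONST 9    → -13 9 9
UNARY_NEGATIVE  → -13 9 -9
BINARY_SUBTRACT → -13 18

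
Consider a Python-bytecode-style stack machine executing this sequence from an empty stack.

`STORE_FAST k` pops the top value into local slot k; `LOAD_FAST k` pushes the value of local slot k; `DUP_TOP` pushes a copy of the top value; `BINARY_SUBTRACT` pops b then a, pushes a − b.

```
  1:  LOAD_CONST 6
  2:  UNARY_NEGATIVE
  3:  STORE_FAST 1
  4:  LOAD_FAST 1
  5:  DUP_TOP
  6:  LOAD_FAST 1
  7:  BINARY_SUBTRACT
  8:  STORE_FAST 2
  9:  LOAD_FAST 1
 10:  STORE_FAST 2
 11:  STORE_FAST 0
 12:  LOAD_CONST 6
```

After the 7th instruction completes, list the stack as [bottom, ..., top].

[-6, 0]

LOAD_CONST 6    → [6]
UNARY_NEGATIVE  → [-6]
STORE_FAST 1    → []
LOAD_FAST 1     → [-6]
DUP_TOP         → [-6, -6]
LOAD_FAST 1     → [-6, -6, -6]
BINARY_SUBTRACT → [-6, 0]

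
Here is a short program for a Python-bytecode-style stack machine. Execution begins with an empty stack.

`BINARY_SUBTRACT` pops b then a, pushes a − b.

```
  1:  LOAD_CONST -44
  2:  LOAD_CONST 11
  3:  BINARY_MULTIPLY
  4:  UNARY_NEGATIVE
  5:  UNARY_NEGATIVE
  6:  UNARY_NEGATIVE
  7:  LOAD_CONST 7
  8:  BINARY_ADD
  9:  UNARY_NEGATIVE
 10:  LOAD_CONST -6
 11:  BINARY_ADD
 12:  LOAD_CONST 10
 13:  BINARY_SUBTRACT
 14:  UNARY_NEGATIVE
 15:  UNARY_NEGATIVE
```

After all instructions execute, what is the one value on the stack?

-507

LOAD_CONST -44  -> [-44]
LOAD_CONST 11   -> [-44, 11]
BINARY_MULTIPLY -> [-484]
UNARY_NEGATIVE  -> [484]
UNARY_NEGATIVE  -> [-484]
UNARY_NEGATIVE  -> [484]
LOAD_CONST 7    -> [484, 7]
BINARY_ADD      -> [491]
UNARY_NEGATIVE  -> [-491]
LOAD_CONST -6   -> [-491, -6]
BINARY_ADD      -> [-497]
LOAD_CONST 10   -> [-497, 10]
BINARY_SUBTRACT -> [-507]
UNARY_NEGATIVE  -> [507]
UNARY_NEGATIVE  -> [-507]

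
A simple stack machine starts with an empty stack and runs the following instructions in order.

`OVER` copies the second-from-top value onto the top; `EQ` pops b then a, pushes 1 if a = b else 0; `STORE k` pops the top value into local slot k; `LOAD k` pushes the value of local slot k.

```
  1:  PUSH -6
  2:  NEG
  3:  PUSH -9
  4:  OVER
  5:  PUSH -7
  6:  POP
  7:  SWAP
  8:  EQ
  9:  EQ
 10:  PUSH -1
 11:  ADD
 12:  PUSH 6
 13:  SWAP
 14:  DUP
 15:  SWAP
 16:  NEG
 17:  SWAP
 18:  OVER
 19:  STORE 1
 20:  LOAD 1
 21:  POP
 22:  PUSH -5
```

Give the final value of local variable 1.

1

PUSH -6 -> -6
NEG     -> 6
PUSH -9 -> 6 -9
OVER    -> 6 -9 6
PUSH -7 -> 6 -9 6 -7
POP     -> 6 -9 6
SWAP    -> 6 6 -9
EQ      -> 6 0
EQ      -> 0
PUSH -1 -> 0 -1
ADD     -> -1
PUSH 6  -> -1 6
SWAP    -> 6 -1
DUP     -> 6 -1 -1
SWAP    -> 6 -1 -1
NEG     -> 6 -1 1
SWAP    -> 6 1 -1
OVER    -> 6 1 -1 1
STORE 1 -> 6 1 -1
LOAD 1  -> 6 1 -1 1
POP     -> 6 1 -1
PUSH -5 -> 6 1 -1 -5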